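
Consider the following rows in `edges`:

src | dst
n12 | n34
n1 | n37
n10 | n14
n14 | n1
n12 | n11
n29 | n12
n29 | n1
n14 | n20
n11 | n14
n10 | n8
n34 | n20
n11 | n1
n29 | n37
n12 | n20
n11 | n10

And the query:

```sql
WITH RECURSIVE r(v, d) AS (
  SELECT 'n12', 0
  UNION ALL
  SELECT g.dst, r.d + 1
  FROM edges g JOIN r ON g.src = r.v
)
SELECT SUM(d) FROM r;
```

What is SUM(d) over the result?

43

Base: (n12, d=0).
Iteration 1: edges from {n12} -> (n11, d=1), (n20, d=1), (n34, d=1).
Iteration 2: edges from {n11,n20,n34} -> (n1, d=2), (n10, d=2), (n14, d=2), (n20, d=2).
Iteration 3: edges from {n1,n10,n14,n20} -> (n1, d=3), (n14, d=3), (n20, d=3), (n37, d=3), (n8, d=3).
Iteration 4: edges from {n1,n14,n20,n37,n8} -> (n1, d=4), (n20, d=4), (n37, d=4).
Iteration 5: edges from {n1,n20,n37} -> (n37, d=5).
Iteration 6: no outgoing edges from {n37}; recursion stops.
SUM(d) = 0 + 1 + 1 + 1 + 2 + 2 + 2 + 2 + 3 + 3 + 3 + 3 + 3 + 4 + ... (17 terms) = 43.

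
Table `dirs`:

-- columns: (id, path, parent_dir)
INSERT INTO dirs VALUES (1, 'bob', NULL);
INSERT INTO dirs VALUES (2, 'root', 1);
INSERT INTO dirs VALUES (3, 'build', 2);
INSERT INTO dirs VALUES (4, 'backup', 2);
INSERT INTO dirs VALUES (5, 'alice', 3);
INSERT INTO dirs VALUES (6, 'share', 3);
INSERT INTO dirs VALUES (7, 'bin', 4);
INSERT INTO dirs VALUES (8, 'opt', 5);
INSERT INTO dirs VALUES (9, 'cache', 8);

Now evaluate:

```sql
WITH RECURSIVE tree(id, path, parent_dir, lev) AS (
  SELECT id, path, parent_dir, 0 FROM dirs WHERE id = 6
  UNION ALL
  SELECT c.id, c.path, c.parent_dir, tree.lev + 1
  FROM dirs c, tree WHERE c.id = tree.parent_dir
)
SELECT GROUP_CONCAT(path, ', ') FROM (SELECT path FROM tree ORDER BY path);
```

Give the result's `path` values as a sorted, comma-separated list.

bob, build, root, share

Base: id=6 (share), parent_dir=3, lev 0.
Iteration 1: join on id=3 -> build (id 3, parent_dir=2, lev 1).
Iteration 2: join on id=2 -> root (id 2, parent_dir=1, lev 2).
Iteration 3: join on id=1 -> bob (id 1, parent_dir=NULL, lev 3).
Iteration 4: parent_dir is NULL; no match; recursion stops.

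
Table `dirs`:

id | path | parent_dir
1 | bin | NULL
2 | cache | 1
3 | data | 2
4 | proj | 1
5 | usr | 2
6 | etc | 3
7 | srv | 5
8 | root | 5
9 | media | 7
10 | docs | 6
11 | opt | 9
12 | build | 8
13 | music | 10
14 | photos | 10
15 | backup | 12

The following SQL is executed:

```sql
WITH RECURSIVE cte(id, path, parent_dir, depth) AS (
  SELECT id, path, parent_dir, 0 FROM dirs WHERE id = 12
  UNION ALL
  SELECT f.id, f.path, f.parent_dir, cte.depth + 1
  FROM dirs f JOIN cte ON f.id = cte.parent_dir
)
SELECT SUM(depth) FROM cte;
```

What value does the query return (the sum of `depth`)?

Base: id=12 (build), parent_dir=8, depth 0.
Iteration 1: join on id=8 -> root (id 8, parent_dir=5, depth 1).
Iteration 2: join on id=5 -> usr (id 5, parent_dir=2, depth 2).
Iteration 3: join on id=2 -> cache (id 2, parent_dir=1, depth 3).
Iteration 4: join on id=1 -> bin (id 1, parent_dir=NULL, depth 4).
Iteration 5: parent_dir is NULL; no match; recursion stops.
SUM(depth) = 0 + 1 + 2 + 3 + 4 = 10.

10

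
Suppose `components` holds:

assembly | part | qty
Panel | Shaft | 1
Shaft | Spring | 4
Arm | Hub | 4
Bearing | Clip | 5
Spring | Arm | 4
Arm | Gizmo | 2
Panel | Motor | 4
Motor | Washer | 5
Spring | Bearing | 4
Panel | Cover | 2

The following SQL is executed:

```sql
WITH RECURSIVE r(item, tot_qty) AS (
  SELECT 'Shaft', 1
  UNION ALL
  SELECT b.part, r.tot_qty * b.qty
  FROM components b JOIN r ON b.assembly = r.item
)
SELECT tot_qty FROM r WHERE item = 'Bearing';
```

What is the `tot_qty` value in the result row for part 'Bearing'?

16

Base: (Shaft, tot_qty=1).
Iteration 1: components of {Shaft} -> Spring = 1*4 = 4.
Iteration 2: components of {Spring} -> Arm = 4*4 = 16, Bearing = 4*4 = 16.
Iteration 3: components of {Arm,Bearing} -> Clip = 16*5 = 80, Gizmo = 16*2 = 32, Hub = 16*4 = 64.
Iteration 4: no further components; recursion stops.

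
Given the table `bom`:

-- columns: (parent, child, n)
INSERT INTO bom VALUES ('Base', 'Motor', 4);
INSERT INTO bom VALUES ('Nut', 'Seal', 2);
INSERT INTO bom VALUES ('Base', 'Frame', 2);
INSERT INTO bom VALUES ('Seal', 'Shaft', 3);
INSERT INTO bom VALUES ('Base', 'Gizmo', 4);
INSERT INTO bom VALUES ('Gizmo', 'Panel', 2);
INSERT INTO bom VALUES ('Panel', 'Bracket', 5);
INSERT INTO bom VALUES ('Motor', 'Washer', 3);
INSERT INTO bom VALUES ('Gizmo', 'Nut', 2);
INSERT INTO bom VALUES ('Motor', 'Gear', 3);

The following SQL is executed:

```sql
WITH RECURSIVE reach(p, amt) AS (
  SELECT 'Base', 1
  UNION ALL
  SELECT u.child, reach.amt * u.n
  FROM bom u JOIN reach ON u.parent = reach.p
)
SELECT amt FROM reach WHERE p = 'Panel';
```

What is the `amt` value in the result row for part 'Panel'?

8

Base: (Base, amt=1).
Iteration 1: components of {Base} -> Frame = 1*2 = 2, Gizmo = 1*4 = 4, Motor = 1*4 = 4.
Iteration 2: components of {Frame,Gizmo,Motor} -> Gear = 4*3 = 12, Nut = 4*2 = 8, Panel = 4*2 = 8, Washer = 4*3 = 12.
Iteration 3: components of {Gear,Nut,Panel,Washer} -> Bracket = 8*5 = 40, Seal = 8*2 = 16.
Iteration 4: components of {Bracket,Seal} -> Shaft = 16*3 = 48.
Iteration 5: no further components; recursion stops.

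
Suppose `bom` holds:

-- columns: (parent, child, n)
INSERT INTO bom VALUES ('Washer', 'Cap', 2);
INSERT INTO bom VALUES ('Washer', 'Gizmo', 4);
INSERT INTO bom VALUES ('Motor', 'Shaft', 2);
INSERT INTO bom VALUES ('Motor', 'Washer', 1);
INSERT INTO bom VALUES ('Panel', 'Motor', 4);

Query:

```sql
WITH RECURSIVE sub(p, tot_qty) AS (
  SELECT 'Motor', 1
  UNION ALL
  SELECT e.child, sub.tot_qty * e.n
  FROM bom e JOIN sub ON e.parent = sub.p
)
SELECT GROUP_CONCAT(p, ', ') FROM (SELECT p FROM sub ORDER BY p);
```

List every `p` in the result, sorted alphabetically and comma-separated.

Cap, Gizmo, Motor, Shaft, Washer

Base: (Motor, tot_qty=1).
Iteration 1: components of {Motor} -> Shaft = 1*2 = 2, Washer = 1*1 = 1.
Iteration 2: components of {Shaft,Washer} -> Cap = 1*2 = 2, Gizmo = 1*4 = 4.
Iteration 3: no further components; recursion stops.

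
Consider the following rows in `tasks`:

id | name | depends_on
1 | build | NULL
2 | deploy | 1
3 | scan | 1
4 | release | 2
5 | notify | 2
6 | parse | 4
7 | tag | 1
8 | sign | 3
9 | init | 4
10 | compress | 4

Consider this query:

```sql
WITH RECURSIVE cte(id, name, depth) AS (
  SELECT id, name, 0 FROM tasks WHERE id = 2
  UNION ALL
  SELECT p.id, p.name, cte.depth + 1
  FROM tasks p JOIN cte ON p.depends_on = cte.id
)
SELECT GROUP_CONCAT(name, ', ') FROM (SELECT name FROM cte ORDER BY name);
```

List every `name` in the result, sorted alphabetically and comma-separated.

Base: id=2 (deploy) at depth 0.
Iteration 1: rows with depends_on in {2} -> release (id 4, depth 1), notify (id 5, depth 1).
Iteration 2: rows with depends_on in {4,5} -> parse (id 6, depth 2), init (id 9, depth 2), compress (id 10, depth 2).
Iteration 3: no rows with depends_on in {6,9,10}; recursion stops.

compress, deploy, init, notify, parse, release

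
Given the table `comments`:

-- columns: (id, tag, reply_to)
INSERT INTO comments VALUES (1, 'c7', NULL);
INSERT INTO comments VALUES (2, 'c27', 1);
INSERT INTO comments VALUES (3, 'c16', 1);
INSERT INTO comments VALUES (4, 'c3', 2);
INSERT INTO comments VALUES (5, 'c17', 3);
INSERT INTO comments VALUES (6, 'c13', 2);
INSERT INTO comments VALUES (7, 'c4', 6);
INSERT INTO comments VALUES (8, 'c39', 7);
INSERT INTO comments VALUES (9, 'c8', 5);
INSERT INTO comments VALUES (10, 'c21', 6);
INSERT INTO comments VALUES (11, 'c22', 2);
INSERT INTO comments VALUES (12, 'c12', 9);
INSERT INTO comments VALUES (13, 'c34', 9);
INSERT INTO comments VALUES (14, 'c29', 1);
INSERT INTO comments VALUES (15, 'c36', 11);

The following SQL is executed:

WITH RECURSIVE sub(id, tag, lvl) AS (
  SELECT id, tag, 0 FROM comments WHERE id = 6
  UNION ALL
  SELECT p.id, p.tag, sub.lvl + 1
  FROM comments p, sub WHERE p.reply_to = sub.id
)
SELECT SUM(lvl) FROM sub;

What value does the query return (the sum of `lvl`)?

4

Base: id=6 (c13) at lvl 0.
Iteration 1: rows with reply_to in {6} -> c4 (id 7, lvl 1), c21 (id 10, lvl 1).
Iteration 2: rows with reply_to in {7,10} -> c39 (id 8, lvl 2).
Iteration 3: no rows with reply_to in {8}; recursion stops.
SUM(lvl) = 0 + 1 + 1 + 2 = 4.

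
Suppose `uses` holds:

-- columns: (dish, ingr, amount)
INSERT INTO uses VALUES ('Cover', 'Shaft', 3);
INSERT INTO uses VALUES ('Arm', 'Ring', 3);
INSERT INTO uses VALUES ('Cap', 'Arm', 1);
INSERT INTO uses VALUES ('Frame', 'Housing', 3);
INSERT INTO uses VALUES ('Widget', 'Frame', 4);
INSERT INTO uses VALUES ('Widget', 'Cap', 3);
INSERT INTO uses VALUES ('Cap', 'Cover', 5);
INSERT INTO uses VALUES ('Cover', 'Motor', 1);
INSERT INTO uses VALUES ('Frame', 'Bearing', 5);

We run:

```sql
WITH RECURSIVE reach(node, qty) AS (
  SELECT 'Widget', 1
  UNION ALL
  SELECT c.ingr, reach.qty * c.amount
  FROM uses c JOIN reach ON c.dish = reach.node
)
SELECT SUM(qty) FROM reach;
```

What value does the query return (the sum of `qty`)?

127

Base: (Widget, qty=1).
Iteration 1: components of {Widget} -> Cap = 1*3 = 3, Frame = 1*4 = 4.
Iteration 2: components of {Cap,Frame} -> Arm = 3*1 = 3, Bearing = 4*5 = 20, Cover = 3*5 = 15, Housing = 4*3 = 12.
Iteration 3: components of {Arm,Bearing,Cover,Housing} -> Motor = 15*1 = 15, Ring = 3*3 = 9, Shaft = 15*3 = 45.
Iteration 4: no further components; recursion stops.
SUM(qty) = 1 + 3 + 4 + 3 + 15 + 20 + 12 + 9 + 45 + 15 = 127.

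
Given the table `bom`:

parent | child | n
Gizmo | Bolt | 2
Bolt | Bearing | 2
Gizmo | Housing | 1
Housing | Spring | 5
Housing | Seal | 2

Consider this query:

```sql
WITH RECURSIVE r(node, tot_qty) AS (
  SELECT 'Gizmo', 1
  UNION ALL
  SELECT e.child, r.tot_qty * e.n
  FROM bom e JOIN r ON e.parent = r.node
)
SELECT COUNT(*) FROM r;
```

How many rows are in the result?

Base: (Gizmo, tot_qty=1).
Iteration 1: components of {Gizmo} -> Bolt = 1*2 = 2, Housing = 1*1 = 1.
Iteration 2: components of {Bolt,Housing} -> Bearing = 2*2 = 4, Seal = 1*2 = 2, Spring = 1*5 = 5.
Iteration 3: no further components; recursion stops.
Total rows emitted: 6.

6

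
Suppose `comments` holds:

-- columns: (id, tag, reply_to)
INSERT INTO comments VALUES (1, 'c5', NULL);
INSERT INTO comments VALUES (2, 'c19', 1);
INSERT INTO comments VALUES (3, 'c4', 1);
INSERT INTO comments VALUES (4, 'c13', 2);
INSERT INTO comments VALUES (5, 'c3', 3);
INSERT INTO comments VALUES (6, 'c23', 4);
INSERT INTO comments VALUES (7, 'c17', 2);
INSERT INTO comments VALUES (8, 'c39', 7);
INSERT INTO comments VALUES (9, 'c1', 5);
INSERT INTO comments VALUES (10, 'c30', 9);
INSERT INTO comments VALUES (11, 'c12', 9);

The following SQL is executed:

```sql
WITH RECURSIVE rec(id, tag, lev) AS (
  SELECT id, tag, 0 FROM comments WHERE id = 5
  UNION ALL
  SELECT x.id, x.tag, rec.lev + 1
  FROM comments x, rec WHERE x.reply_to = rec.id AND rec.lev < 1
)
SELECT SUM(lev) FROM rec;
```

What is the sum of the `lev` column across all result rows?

1

Base: id=5 (c3) at lev 0.
Iteration 1: rows with reply_to in {5} -> c1 (id 9, lev 1).
Iteration 2: lev < 1 fails for all current rows; recursion stops.
SUM(lev) = 0 + 1 = 1.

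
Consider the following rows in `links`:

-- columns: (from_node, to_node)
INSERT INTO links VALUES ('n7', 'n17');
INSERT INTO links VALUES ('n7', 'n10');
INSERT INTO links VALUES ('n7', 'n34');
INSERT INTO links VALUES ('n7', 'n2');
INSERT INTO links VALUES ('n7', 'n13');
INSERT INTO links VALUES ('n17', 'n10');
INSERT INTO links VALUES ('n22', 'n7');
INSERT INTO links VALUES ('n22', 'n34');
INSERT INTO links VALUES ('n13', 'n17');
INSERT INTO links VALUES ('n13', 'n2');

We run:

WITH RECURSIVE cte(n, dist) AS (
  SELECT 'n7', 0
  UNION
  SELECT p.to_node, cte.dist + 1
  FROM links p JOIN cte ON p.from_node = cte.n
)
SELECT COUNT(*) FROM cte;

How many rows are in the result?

10

Base: (n7, dist=0).
Iteration 1: edges from {n7} -> (n10, dist=1), (n13, dist=1), (n17, dist=1), (n2, dist=1), (n34, dist=1).
Iteration 2: edges from {n10,n13,n17,n2,n34} -> (n10, dist=2), (n17, dist=2), (n2, dist=2).
Iteration 3: edges from {n10,n17,n2} -> (n10, dist=3).
Iteration 4: no outgoing edges from {n10}; recursion stops.
Total rows emitted: 10.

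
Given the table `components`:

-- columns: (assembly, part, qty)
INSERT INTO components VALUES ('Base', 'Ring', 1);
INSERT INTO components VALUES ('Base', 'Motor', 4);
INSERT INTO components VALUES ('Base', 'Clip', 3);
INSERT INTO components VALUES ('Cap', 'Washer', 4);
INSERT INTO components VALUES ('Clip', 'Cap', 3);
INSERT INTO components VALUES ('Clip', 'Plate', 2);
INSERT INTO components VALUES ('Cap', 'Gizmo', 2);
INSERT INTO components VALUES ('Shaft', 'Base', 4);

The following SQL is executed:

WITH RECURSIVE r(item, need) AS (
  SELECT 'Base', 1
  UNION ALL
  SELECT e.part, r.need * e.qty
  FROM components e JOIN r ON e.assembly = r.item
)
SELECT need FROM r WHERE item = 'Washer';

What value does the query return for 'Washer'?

Base: (Base, need=1).
Iteration 1: components of {Base} -> Clip = 1*3 = 3, Motor = 1*4 = 4, Ring = 1*1 = 1.
Iteration 2: components of {Clip,Motor,Ring} -> Cap = 3*3 = 9, Plate = 3*2 = 6.
Iteration 3: components of {Cap,Plate} -> Gizmo = 9*2 = 18, Washer = 9*4 = 36.
Iteration 4: no further components; recursion stops.

36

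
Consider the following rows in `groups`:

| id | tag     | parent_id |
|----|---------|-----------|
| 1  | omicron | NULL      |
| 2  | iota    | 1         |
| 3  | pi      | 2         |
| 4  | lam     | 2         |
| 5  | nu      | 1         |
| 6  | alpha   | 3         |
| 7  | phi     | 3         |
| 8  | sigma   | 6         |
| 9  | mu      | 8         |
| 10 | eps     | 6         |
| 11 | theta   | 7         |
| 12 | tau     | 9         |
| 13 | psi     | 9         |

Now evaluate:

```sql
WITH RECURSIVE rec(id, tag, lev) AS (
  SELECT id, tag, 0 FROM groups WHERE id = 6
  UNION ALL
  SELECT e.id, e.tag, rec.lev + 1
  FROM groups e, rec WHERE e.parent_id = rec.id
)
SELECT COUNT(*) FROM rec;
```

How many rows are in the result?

Base: id=6 (alpha) at lev 0.
Iteration 1: rows with parent_id in {6} -> sigma (id 8, lev 1), eps (id 10, lev 1).
Iteration 2: rows with parent_id in {8,10} -> mu (id 9, lev 2).
Iteration 3: rows with parent_id in {9} -> tau (id 12, lev 3), psi (id 13, lev 3).
Iteration 4: no rows with parent_id in {12,13}; recursion stops.
Total rows emitted: 6.

6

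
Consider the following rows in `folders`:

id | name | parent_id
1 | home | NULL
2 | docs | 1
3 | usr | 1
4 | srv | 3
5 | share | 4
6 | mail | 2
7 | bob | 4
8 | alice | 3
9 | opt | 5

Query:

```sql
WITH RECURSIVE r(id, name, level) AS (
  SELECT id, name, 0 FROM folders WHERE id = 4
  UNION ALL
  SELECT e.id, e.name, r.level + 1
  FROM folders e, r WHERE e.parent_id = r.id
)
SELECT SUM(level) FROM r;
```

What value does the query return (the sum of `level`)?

4

Base: id=4 (srv) at level 0.
Iteration 1: rows with parent_id in {4} -> share (id 5, level 1), bob (id 7, level 1).
Iteration 2: rows with parent_id in {5,7} -> opt (id 9, level 2).
Iteration 3: no rows with parent_id in {9}; recursion stops.
SUM(level) = 0 + 1 + 1 + 2 = 4.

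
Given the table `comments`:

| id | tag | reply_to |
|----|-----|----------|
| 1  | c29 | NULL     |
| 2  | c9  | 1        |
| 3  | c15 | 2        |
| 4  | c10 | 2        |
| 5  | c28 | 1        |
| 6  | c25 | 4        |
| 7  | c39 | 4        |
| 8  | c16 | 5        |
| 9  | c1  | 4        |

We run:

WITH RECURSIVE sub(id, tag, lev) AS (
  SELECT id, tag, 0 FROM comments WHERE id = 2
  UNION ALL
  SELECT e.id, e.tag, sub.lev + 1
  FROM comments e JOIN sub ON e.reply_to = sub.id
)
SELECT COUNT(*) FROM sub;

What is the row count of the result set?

6

Base: id=2 (c9) at lev 0.
Iteration 1: rows with reply_to in {2} -> c15 (id 3, lev 1), c10 (id 4, lev 1).
Iteration 2: rows with reply_to in {3,4} -> c25 (id 6, lev 2), c39 (id 7, lev 2), c1 (id 9, lev 2).
Iteration 3: no rows with reply_to in {6,7,9}; recursion stops.
Total rows emitted: 6.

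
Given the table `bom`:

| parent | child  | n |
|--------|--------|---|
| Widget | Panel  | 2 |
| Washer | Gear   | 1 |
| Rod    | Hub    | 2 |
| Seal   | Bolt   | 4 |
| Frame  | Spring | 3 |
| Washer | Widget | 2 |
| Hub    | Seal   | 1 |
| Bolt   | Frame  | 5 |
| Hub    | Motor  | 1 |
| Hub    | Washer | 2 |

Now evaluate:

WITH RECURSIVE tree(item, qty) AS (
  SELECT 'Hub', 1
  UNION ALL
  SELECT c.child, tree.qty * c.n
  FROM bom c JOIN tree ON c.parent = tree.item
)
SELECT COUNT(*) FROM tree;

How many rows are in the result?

Base: (Hub, qty=1).
Iteration 1: components of {Hub} -> Motor = 1*1 = 1, Seal = 1*1 = 1, Washer = 1*2 = 2.
Iteration 2: components of {Motor,Seal,Washer} -> Bolt = 1*4 = 4, Gear = 2*1 = 2, Widget = 2*2 = 4.
Iteration 3: components of {Bolt,Gear,Widget} -> Frame = 4*5 = 20, Panel = 4*2 = 8.
Iteration 4: components of {Frame,Panel} -> Spring = 20*3 = 60.
Iteration 5: no further components; recursion stops.
Total rows emitted: 10.

10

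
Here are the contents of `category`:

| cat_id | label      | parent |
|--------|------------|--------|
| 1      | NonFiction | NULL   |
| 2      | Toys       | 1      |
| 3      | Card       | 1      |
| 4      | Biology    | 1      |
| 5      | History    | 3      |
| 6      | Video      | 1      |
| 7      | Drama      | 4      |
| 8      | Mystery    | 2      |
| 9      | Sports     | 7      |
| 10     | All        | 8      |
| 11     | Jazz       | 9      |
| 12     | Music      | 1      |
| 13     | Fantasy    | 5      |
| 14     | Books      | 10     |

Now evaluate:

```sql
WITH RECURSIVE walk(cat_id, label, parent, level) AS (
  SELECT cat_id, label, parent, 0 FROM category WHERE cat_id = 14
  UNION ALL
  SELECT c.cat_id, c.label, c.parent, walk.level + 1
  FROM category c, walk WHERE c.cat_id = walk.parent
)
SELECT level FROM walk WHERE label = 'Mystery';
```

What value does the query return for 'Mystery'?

Base: cat_id=14 (Books), parent=10, level 0.
Iteration 1: join on cat_id=10 -> All (id 10, parent=8, level 1).
Iteration 2: join on cat_id=8 -> Mystery (id 8, parent=2, level 2).
Iteration 3: join on cat_id=2 -> Toys (id 2, parent=1, level 3).
Iteration 4: join on cat_id=1 -> NonFiction (id 1, parent=NULL, level 4).
Iteration 5: parent is NULL; no match; recursion stops.

2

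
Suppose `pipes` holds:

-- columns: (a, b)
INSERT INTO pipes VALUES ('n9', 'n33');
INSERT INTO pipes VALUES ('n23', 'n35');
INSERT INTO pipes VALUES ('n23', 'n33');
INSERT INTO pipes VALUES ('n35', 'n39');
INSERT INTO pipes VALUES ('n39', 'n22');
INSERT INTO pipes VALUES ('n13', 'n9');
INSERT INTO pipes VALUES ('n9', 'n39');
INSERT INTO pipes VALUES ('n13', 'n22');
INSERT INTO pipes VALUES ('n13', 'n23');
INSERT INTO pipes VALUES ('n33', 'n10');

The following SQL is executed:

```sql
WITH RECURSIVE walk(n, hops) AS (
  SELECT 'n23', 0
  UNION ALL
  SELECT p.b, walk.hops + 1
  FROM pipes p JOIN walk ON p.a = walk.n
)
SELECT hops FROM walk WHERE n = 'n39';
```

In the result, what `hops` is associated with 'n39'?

Base: (n23, hops=0).
Iteration 1: edges from {n23} -> (n33, hops=1), (n35, hops=1).
Iteration 2: edges from {n33,n35} -> (n10, hops=2), (n39, hops=2).
Iteration 3: edges from {n10,n39} -> (n22, hops=3).
Iteration 4: no outgoing edges from {n22}; recursion stops.

2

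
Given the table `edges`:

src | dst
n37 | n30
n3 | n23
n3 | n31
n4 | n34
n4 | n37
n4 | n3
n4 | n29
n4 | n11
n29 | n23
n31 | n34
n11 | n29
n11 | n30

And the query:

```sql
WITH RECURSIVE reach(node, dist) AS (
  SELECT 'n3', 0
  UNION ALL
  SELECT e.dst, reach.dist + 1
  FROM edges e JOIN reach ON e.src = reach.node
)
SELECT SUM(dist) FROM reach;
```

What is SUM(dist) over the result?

4

Base: (n3, dist=0).
Iteration 1: edges from {n3} -> (n23, dist=1), (n31, dist=1).
Iteration 2: edges from {n23,n31} -> (n34, dist=2).
Iteration 3: no outgoing edges from {n34}; recursion stops.
SUM(dist) = 0 + 1 + 1 + 2 = 4.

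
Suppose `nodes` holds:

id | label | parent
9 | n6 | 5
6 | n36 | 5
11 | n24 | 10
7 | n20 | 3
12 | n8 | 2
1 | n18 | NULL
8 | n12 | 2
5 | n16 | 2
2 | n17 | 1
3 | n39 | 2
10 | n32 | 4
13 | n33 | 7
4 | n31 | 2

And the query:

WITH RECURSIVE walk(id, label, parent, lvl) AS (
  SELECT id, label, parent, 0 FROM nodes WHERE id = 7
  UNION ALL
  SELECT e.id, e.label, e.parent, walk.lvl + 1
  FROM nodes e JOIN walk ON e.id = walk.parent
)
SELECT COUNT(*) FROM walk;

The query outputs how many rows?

Base: id=7 (n20), parent=3, lvl 0.
Iteration 1: join on id=3 -> n39 (id 3, parent=2, lvl 1).
Iteration 2: join on id=2 -> n17 (id 2, parent=1, lvl 2).
Iteration 3: join on id=1 -> n18 (id 1, parent=NULL, lvl 3).
Iteration 4: parent is NULL; no match; recursion stops.
Total rows emitted: 4.

4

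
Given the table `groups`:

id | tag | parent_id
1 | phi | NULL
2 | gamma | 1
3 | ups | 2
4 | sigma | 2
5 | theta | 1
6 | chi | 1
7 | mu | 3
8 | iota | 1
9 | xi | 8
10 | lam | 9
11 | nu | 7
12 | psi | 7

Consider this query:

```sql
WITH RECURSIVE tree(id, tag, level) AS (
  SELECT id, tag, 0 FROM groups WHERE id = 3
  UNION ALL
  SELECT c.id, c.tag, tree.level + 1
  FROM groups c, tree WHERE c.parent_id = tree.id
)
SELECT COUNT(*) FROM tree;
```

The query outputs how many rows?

4

Base: id=3 (ups) at level 0.
Iteration 1: rows with parent_id in {3} -> mu (id 7, level 1).
Iteration 2: rows with parent_id in {7} -> nu (id 11, level 2), psi (id 12, level 2).
Iteration 3: no rows with parent_id in {11,12}; recursion stops.
Total rows emitted: 4.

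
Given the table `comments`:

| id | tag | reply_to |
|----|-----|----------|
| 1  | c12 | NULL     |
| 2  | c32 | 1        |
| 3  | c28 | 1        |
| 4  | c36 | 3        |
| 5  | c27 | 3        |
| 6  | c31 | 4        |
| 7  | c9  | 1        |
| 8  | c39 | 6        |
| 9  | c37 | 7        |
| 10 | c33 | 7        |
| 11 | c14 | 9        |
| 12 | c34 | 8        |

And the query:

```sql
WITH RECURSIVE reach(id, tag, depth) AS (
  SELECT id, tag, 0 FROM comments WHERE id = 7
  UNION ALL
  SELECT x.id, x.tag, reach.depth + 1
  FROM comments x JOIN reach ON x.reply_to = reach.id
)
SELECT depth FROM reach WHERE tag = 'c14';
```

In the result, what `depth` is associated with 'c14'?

2

Base: id=7 (c9) at depth 0.
Iteration 1: rows with reply_to in {7} -> c37 (id 9, depth 1), c33 (id 10, depth 1).
Iteration 2: rows with reply_to in {9,10} -> c14 (id 11, depth 2).
Iteration 3: no rows with reply_to in {11}; recursion stops.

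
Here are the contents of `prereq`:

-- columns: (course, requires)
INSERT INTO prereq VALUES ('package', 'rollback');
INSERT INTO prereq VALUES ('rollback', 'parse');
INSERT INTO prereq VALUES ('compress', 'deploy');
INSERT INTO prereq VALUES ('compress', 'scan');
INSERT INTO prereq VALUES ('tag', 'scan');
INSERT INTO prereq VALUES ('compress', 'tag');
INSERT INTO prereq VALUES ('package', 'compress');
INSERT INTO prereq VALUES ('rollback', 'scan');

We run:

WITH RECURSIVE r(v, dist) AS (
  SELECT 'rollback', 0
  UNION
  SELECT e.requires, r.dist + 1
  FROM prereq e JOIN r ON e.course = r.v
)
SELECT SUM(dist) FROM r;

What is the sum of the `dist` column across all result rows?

2

Base: (rollback, dist=0).
Iteration 1: edges from {rollback} -> (parse, dist=1), (scan, dist=1).
Iteration 2: no outgoing edges from {parse,scan}; recursion stops.
SUM(dist) = 0 + 1 + 1 = 2.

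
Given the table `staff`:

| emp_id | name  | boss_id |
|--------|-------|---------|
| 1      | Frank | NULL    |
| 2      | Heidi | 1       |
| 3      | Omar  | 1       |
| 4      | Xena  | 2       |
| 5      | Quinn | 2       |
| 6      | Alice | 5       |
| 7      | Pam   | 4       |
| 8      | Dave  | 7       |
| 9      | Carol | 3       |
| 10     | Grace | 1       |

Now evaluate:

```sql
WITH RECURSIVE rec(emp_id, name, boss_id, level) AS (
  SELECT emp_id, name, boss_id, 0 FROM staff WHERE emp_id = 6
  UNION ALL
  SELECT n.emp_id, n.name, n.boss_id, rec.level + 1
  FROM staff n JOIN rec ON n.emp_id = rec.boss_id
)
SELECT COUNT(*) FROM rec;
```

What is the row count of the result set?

Base: emp_id=6 (Alice), boss_id=5, level 0.
Iteration 1: join on emp_id=5 -> Quinn (id 5, boss_id=2, level 1).
Iteration 2: join on emp_id=2 -> Heidi (id 2, boss_id=1, level 2).
Iteration 3: join on emp_id=1 -> Frank (id 1, boss_id=NULL, level 3).
Iteration 4: boss_id is NULL; no match; recursion stops.
Total rows emitted: 4.

4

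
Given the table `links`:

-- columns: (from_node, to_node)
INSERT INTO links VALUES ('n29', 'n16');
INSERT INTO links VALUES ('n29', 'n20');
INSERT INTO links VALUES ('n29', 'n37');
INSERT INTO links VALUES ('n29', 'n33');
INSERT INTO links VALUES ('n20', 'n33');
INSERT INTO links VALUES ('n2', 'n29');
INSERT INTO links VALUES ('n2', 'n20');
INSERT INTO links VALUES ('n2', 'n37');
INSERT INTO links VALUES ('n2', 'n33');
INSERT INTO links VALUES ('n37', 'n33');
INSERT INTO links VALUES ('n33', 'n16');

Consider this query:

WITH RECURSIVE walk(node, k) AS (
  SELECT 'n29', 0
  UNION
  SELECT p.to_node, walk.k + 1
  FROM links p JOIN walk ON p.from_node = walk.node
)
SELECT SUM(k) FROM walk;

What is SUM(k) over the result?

Base: (n29, k=0).
Iteration 1: edges from {n29} -> (n16, k=1), (n20, k=1), (n33, k=1), (n37, k=1).
Iteration 2: edges from {n16,n20,n33,n37} -> (n16, k=2), (n33, k=2). [UNION drops 1 duplicate row(s)]
Iteration 3: edges from {n16,n33} -> (n16, k=3).
Iteration 4: no outgoing edges from {n16}; recursion stops.
SUM(k) = 0 + 1 + 1 + 1 + 1 + 2 + 2 + 3 = 11.

11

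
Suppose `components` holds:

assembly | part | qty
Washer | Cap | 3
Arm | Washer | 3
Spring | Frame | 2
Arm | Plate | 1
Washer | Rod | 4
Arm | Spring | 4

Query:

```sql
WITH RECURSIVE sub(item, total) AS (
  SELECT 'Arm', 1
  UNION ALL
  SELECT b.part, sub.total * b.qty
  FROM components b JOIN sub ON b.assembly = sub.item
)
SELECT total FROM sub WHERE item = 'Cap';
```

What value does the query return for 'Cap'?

Base: (Arm, total=1).
Iteration 1: components of {Arm} -> Plate = 1*1 = 1, Spring = 1*4 = 4, Washer = 1*3 = 3.
Iteration 2: components of {Plate,Spring,Washer} -> Cap = 3*3 = 9, Frame = 4*2 = 8, Rod = 3*4 = 12.
Iteration 3: no further components; recursion stops.

9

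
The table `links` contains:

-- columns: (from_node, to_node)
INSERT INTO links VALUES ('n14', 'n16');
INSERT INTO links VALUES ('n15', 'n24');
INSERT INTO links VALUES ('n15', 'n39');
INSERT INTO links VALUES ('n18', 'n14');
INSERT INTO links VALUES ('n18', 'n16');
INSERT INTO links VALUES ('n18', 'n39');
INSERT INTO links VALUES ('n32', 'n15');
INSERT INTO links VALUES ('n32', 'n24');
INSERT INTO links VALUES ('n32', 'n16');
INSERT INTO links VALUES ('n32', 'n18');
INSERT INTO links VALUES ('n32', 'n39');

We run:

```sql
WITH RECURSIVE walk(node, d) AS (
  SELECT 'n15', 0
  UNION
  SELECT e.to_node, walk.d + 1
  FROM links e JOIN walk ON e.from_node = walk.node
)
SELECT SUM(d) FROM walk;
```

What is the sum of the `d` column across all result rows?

Base: (n15, d=0).
Iteration 1: edges from {n15} -> (n24, d=1), (n39, d=1).
Iteration 2: no outgoing edges from {n24,n39}; recursion stops.
SUM(d) = 0 + 1 + 1 = 2.

2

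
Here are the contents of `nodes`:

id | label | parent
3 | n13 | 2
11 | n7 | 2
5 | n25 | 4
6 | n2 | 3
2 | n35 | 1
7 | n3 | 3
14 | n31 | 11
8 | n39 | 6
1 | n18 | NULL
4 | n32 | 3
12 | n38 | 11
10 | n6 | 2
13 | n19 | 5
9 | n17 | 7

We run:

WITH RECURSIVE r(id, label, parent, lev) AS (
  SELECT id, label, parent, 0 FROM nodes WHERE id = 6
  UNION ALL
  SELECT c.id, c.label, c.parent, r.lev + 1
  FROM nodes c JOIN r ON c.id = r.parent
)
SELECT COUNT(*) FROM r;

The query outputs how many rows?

Base: id=6 (n2), parent=3, lev 0.
Iteration 1: join on id=3 -> n13 (id 3, parent=2, lev 1).
Iteration 2: join on id=2 -> n35 (id 2, parent=1, lev 2).
Iteration 3: join on id=1 -> n18 (id 1, parent=NULL, lev 3).
Iteration 4: parent is NULL; no match; recursion stops.
Total rows emitted: 4.

4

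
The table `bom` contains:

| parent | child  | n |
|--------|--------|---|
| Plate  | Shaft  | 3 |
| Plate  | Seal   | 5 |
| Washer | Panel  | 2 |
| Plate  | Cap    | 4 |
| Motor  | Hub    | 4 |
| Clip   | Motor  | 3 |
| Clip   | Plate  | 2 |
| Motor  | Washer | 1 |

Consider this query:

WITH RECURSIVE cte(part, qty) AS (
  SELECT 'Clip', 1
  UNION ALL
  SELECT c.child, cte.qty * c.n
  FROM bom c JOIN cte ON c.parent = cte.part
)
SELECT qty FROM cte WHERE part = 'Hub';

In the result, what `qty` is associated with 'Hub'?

12

Base: (Clip, qty=1).
Iteration 1: components of {Clip} -> Motor = 1*3 = 3, Plate = 1*2 = 2.
Iteration 2: components of {Motor,Plate} -> Cap = 2*4 = 8, Hub = 3*4 = 12, Seal = 2*5 = 10, Shaft = 2*3 = 6, Washer = 3*1 = 3.
Iteration 3: components of {Cap,Hub,Seal,Shaft,Washer} -> Panel = 3*2 = 6.
Iteration 4: no further components; recursion stops.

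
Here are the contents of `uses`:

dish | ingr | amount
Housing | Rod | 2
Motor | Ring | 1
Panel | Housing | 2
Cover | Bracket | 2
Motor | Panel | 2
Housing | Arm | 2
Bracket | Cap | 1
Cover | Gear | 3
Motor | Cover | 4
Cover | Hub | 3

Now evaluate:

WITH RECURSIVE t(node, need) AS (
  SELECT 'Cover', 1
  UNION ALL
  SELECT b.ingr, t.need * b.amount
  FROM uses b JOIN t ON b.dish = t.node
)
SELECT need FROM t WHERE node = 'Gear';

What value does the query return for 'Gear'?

Base: (Cover, need=1).
Iteration 1: components of {Cover} -> Bracket = 1*2 = 2, Gear = 1*3 = 3, Hub = 1*3 = 3.
Iteration 2: components of {Bracket,Gear,Hub} -> Cap = 2*1 = 2.
Iteration 3: no further components; recursion stops.

3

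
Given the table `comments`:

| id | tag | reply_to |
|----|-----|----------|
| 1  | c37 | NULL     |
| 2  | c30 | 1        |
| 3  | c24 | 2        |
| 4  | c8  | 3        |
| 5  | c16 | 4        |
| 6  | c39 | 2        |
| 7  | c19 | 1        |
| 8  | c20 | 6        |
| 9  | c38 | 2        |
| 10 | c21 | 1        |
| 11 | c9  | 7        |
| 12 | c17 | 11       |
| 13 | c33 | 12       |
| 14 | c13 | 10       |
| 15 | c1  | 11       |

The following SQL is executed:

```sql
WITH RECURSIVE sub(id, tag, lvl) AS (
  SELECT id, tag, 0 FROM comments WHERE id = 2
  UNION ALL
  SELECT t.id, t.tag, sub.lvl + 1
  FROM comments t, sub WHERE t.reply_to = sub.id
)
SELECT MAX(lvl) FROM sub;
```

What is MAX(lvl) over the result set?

Base: id=2 (c30) at lvl 0.
Iteration 1: rows with reply_to in {2} -> c24 (id 3, lvl 1), c39 (id 6, lvl 1), c38 (id 9, lvl 1).
Iteration 2: rows with reply_to in {3,6,9} -> c8 (id 4, lvl 2), c20 (id 8, lvl 2).
Iteration 3: rows with reply_to in {4,8} -> c16 (id 5, lvl 3).
Iteration 4: no rows with reply_to in {5}; recursion stops.
lvl values: 0, 1, 1, 1, 2, 2, 3; the maximum is 3.

3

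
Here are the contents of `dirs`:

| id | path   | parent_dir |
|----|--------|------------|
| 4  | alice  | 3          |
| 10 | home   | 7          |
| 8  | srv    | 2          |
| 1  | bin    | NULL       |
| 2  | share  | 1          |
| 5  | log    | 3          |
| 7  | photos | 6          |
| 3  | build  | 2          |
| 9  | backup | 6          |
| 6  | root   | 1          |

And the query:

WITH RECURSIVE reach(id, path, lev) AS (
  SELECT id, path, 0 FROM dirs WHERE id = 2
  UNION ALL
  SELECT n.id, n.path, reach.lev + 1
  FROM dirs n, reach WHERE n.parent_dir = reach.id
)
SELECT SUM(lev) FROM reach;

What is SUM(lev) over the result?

6

Base: id=2 (share) at lev 0.
Iteration 1: rows with parent_dir in {2} -> build (id 3, lev 1), srv (id 8, lev 1).
Iteration 2: rows with parent_dir in {3,8} -> alice (id 4, lev 2), log (id 5, lev 2).
Iteration 3: no rows with parent_dir in {4,5}; recursion stops.
SUM(lev) = 0 + 1 + 1 + 2 + 2 = 6.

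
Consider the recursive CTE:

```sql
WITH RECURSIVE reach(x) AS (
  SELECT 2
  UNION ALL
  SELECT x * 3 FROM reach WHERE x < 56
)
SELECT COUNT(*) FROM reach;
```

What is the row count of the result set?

Base: x=2.
Iteration 1: 2 < 56 holds -> x = 2 * 3 = 6.
Iteration 2: 6 < 56 holds -> x = 6 * 3 = 18.
Iteration 3: 18 < 56 holds -> x = 18 * 3 = 54.
Iteration 4: 54 < 56 holds -> x = 54 * 3 = 162.
Iteration 5: 162 < 56 fails; recursion stops.
Total rows emitted: 5.

5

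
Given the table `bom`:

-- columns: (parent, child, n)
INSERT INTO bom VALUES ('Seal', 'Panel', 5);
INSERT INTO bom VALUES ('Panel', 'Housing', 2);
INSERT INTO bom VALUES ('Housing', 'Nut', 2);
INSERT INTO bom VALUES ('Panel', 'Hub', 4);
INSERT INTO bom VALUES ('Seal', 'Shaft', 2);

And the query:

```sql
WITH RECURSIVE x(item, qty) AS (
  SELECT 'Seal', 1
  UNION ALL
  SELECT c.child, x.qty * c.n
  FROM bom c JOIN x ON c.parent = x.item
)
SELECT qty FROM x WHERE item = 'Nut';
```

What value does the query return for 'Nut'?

Base: (Seal, qty=1).
Iteration 1: components of {Seal} -> Panel = 1*5 = 5, Shaft = 1*2 = 2.
Iteration 2: components of {Panel,Shaft} -> Housing = 5*2 = 10, Hub = 5*4 = 20.
Iteration 3: components of {Housing,Hub} -> Nut = 10*2 = 20.
Iteration 4: no further components; recursion stops.

20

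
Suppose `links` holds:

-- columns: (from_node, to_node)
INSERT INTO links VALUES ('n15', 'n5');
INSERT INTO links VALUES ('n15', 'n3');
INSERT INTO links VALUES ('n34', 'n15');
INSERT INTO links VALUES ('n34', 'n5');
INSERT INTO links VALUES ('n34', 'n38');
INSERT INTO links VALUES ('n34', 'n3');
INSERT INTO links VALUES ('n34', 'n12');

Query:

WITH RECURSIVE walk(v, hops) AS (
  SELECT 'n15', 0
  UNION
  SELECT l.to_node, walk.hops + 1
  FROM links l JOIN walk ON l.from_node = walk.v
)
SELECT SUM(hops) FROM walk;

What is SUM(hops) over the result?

Base: (n15, hops=0).
Iteration 1: edges from {n15} -> (n3, hops=1), (n5, hops=1).
Iteration 2: no outgoing edges from {n3,n5}; recursion stops.
SUM(hops) = 0 + 1 + 1 = 2.

2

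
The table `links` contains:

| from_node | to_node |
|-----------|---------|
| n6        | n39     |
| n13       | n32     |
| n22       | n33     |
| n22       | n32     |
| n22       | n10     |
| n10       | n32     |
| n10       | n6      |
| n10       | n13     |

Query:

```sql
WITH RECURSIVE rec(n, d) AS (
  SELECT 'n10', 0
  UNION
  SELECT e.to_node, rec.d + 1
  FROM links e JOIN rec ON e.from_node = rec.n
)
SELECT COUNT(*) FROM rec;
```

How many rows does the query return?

Base: (n10, d=0).
Iteration 1: edges from {n10} -> (n13, d=1), (n32, d=1), (n6, d=1).
Iteration 2: edges from {n13,n32,n6} -> (n32, d=2), (n39, d=2).
Iteration 3: no outgoing edges from {n32,n39}; recursion stops.
Total rows emitted: 6.

6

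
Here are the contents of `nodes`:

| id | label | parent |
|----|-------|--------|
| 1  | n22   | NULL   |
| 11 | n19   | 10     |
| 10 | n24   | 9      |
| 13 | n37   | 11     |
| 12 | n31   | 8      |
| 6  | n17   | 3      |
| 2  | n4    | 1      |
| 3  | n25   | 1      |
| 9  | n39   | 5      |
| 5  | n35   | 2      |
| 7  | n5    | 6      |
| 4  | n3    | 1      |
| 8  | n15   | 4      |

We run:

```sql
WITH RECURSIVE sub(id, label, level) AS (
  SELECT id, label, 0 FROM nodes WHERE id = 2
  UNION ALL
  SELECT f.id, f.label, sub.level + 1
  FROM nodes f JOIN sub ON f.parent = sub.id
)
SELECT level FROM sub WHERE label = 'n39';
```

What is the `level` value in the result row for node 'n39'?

Base: id=2 (n4) at level 0.
Iteration 1: rows with parent in {2} -> n35 (id 5, level 1).
Iteration 2: rows with parent in {5} -> n39 (id 9, level 2).
Iteration 3: rows with parent in {9} -> n24 (id 10, level 3).
Iteration 4: rows with parent in {10} -> n19 (id 11, level 4).
Iteration 5: rows with parent in {11} -> n37 (id 13, level 5).
Iteration 6: no rows with parent in {13}; recursion stops.

2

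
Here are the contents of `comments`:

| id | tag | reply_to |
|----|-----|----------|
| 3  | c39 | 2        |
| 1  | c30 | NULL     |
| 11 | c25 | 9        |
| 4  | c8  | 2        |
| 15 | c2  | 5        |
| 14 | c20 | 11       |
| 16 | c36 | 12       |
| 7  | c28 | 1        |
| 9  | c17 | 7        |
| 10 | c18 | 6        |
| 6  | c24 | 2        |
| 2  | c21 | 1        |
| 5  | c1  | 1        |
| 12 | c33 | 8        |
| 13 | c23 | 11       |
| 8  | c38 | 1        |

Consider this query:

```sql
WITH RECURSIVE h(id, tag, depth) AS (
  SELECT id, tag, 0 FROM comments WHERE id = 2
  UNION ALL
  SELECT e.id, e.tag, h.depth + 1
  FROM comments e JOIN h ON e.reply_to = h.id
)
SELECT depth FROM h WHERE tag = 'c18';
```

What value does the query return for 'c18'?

Base: id=2 (c21) at depth 0.
Iteration 1: rows with reply_to in {2} -> c39 (id 3, depth 1), c8 (id 4, depth 1), c24 (id 6, depth 1).
Iteration 2: rows with reply_to in {3,4,6} -> c18 (id 10, depth 2).
Iteration 3: no rows with reply_to in {10}; recursion stops.

2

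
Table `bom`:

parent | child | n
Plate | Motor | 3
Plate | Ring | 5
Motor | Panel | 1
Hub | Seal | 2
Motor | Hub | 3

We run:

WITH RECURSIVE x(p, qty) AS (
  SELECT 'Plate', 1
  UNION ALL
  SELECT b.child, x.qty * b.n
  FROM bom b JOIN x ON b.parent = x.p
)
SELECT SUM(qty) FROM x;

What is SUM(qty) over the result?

39

Base: (Plate, qty=1).
Iteration 1: components of {Plate} -> Motor = 1*3 = 3, Ring = 1*5 = 5.
Iteration 2: components of {Motor,Ring} -> Hub = 3*3 = 9, Panel = 3*1 = 3.
Iteration 3: components of {Hub,Panel} -> Seal = 9*2 = 18.
Iteration 4: no further components; recursion stops.
SUM(qty) = 1 + 3 + 5 + 9 + 3 + 18 = 39.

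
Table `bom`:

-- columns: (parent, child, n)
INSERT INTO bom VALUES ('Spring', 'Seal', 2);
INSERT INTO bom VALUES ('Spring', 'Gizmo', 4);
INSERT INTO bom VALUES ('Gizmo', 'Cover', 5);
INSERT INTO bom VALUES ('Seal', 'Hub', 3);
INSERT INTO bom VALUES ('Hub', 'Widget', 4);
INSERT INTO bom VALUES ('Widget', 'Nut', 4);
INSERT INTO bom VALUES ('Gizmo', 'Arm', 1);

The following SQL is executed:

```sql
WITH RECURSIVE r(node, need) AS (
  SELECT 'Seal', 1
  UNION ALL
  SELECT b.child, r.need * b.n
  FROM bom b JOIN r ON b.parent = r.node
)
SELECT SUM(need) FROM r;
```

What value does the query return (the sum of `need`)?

Base: (Seal, need=1).
Iteration 1: components of {Seal} -> Hub = 1*3 = 3.
Iteration 2: components of {Hub} -> Widget = 3*4 = 12.
Iteration 3: components of {Widget} -> Nut = 12*4 = 48.
Iteration 4: no further components; recursion stops.
SUM(need) = 1 + 3 + 12 + 48 = 64.

64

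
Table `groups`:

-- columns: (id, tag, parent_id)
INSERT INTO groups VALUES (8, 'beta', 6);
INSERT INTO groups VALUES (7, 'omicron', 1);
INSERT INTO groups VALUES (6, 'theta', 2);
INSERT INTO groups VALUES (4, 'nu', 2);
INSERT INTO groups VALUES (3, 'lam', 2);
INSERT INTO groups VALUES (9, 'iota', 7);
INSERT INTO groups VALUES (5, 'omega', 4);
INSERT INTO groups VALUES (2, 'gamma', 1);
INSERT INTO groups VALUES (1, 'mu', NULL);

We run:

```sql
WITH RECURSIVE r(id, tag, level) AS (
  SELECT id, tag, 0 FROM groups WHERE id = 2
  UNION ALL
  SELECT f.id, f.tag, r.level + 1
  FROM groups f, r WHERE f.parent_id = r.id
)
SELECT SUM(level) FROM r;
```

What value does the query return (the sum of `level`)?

7

Base: id=2 (gamma) at level 0.
Iteration 1: rows with parent_id in {2} -> lam (id 3, level 1), nu (id 4, level 1), theta (id 6, level 1).
Iteration 2: rows with parent_id in {3,4,6} -> omega (id 5, level 2), beta (id 8, level 2).
Iteration 3: no rows with parent_id in {5,8}; recursion stops.
SUM(level) = 0 + 1 + 1 + 1 + 2 + 2 = 7.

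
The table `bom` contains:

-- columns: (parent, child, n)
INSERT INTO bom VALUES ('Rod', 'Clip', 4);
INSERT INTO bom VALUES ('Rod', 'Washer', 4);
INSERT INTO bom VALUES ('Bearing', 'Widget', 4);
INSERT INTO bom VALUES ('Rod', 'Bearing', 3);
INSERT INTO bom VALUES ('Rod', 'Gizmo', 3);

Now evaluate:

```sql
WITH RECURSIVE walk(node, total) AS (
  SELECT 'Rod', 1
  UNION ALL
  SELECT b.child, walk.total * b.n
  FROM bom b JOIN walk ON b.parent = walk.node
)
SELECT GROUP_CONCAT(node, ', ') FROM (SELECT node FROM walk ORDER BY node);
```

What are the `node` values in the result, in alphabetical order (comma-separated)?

Base: (Rod, total=1).
Iteration 1: components of {Rod} -> Bearing = 1*3 = 3, Clip = 1*4 = 4, Gizmo = 1*3 = 3, Washer = 1*4 = 4.
Iteration 2: components of {Bearing,Clip,Gizmo,Washer} -> Widget = 3*4 = 12.
Iteration 3: no further components; recursion stops.

Bearing, Clip, Gizmo, Rod, Washer, Widget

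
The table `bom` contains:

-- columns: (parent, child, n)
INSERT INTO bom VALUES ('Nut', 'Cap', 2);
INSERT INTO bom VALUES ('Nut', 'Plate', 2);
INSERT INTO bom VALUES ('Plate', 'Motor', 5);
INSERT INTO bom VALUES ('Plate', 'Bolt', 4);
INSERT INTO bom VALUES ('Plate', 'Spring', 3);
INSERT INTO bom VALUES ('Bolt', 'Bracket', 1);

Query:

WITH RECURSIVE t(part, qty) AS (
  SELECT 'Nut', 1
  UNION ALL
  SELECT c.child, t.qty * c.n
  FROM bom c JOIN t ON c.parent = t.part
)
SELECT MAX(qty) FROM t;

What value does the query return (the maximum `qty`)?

10

Base: (Nut, qty=1).
Iteration 1: components of {Nut} -> Cap = 1*2 = 2, Plate = 1*2 = 2.
Iteration 2: components of {Cap,Plate} -> Bolt = 2*4 = 8, Motor = 2*5 = 10, Spring = 2*3 = 6.
Iteration 3: components of {Bolt,Motor,Spring} -> Bracket = 8*1 = 8.
Iteration 4: no further components; recursion stops.
qty values: 1, 2, 2, 10, 8, 6, 8; the maximum is 10.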